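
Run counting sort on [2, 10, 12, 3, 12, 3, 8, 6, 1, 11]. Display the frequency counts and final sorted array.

Count array: [0, 1, 1, 2, 0, 0, 1, 0, 1, 0, 1, 1, 2]
(count[i] = number of elements equal to i)
Cumulative count: [0, 1, 2, 4, 4, 4, 5, 5, 6, 6, 7, 8, 10]
Sorted: [1, 2, 3, 3, 6, 8, 10, 11, 12, 12]


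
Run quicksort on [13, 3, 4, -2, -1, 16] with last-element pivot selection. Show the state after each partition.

Partition 1: pivot=16 at index 5 -> [13, 3, 4, -2, -1, 16]
Partition 2: pivot=-1 at index 1 -> [-2, -1, 4, 13, 3, 16]
Partition 3: pivot=3 at index 2 -> [-2, -1, 3, 13, 4, 16]
Partition 4: pivot=4 at index 3 -> [-2, -1, 3, 4, 13, 16]


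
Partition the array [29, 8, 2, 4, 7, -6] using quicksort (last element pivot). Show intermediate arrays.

Partition 1: pivot=-6 at index 0 -> [-6, 8, 2, 4, 7, 29]
Partition 2: pivot=29 at index 5 -> [-6, 8, 2, 4, 7, 29]
Partition 3: pivot=7 at index 3 -> [-6, 2, 4, 7, 8, 29]
Partition 4: pivot=4 at index 2 -> [-6, 2, 4, 7, 8, 29]


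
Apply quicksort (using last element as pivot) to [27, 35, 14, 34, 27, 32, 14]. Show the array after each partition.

Partition 1: pivot=14 at index 1 -> [14, 14, 27, 34, 27, 32, 35]
Partition 2: pivot=35 at index 6 -> [14, 14, 27, 34, 27, 32, 35]
Partition 3: pivot=32 at index 4 -> [14, 14, 27, 27, 32, 34, 35]
Partition 4: pivot=27 at index 3 -> [14, 14, 27, 27, 32, 34, 35]


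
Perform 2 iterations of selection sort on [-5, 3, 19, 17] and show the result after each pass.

Pass 1: Select minimum -5 at index 0, swap -> [-5, 3, 19, 17]
Pass 2: Select minimum 3 at index 1, swap -> [-5, 3, 19, 17]


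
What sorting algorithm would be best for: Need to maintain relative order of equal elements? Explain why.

Best choice: Merge sort or Insertion sort
Reason: Both are stable; quicksort and heapsort are not stable


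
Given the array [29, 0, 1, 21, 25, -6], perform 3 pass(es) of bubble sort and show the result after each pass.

After pass 1: [0, 1, 21, 25, -6, 29] (5 swaps)
After pass 2: [0, 1, 21, -6, 25, 29] (1 swaps)
After pass 3: [0, 1, -6, 21, 25, 29] (1 swaps)
Total swaps: 7


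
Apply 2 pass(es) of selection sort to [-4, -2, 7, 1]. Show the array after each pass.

Pass 1: Select minimum -4 at index 0, swap -> [-4, -2, 7, 1]
Pass 2: Select minimum -2 at index 1, swap -> [-4, -2, 7, 1]


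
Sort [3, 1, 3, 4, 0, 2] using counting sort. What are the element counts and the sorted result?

Count array: [1, 1, 1, 2, 1]
(count[i] = number of elements equal to i)
Cumulative count: [1, 2, 3, 5, 6]
Sorted: [0, 1, 2, 3, 3, 4]


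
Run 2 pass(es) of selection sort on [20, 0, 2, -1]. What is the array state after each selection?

Pass 1: Select minimum -1 at index 3, swap -> [-1, 0, 2, 20]
Pass 2: Select minimum 0 at index 1, swap -> [-1, 0, 2, 20]


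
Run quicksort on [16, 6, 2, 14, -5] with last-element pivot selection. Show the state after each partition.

Partition 1: pivot=-5 at index 0 -> [-5, 6, 2, 14, 16]
Partition 2: pivot=16 at index 4 -> [-5, 6, 2, 14, 16]
Partition 3: pivot=14 at index 3 -> [-5, 6, 2, 14, 16]
Partition 4: pivot=2 at index 1 -> [-5, 2, 6, 14, 16]


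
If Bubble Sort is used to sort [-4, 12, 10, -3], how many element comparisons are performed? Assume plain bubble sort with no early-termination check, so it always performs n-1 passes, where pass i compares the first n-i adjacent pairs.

Pass 1: compare adjacent pairs (0,1)..(2,3) = 3 comparison(s), 2 swap(s) -> [-4, 10, -3, 12]
Pass 2: compare adjacent pairs (0,1)..(1,2) = 2 comparison(s), 1 swap(s) -> [-4, -3, 10, 12]
Pass 3: compare adjacent pairs (0,1)..(0,1) = 1 comparison(s), 0 swap(s) -> [-4, -3, 10, 12]
Total comparisons: 3 + 2 + 1 = 6


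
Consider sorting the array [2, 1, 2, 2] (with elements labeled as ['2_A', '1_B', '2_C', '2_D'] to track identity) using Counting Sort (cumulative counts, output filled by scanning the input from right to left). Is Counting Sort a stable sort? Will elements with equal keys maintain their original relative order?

Trace Counting Sort on the labeled array (the key is the number; the letter only tracks identity):
  Counts for values 0..2: [0, 1, 3]
  Cumulative counts: [0, 1, 4]
  Scan right to left: place 2_D at output index 3
  Scan right to left: place 2_C at output index 2
  Scan right to left: place 1_B at output index 0
  Scan right to left: place 2_A at output index 1
  Output: [1_B, 2_A, 2_C, 2_D]
Equal keys:
  value 2: originally 2_A, 2_C, 2_D; after sorting 2_A, 2_C, 2_D -> order preserved
All equal keys kept their original relative order. Counting Sort is stable: scanning the input right to left with decreasing cumulative counts places later duplicates at later output positions.
Answer: Stable


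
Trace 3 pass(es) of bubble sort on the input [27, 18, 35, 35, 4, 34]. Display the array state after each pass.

After pass 1: [18, 27, 35, 4, 34, 35] (3 swaps)
After pass 2: [18, 27, 4, 34, 35, 35] (2 swaps)
After pass 3: [18, 4, 27, 34, 35, 35] (1 swaps)
Total swaps: 6


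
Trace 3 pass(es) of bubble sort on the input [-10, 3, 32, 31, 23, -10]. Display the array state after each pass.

After pass 1: [-10, 3, 31, 23, -10, 32] (3 swaps)
After pass 2: [-10, 3, 23, -10, 31, 32] (2 swaps)
After pass 3: [-10, 3, -10, 23, 31, 32] (1 swaps)
Total swaps: 6


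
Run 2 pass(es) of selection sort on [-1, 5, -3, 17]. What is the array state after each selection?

Pass 1: Select minimum -3 at index 2, swap -> [-3, 5, -1, 17]
Pass 2: Select minimum -1 at index 2, swap -> [-3, -1, 5, 17]


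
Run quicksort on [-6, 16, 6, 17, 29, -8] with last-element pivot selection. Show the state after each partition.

Partition 1: pivot=-8 at index 0 -> [-8, 16, 6, 17, 29, -6]
Partition 2: pivot=-6 at index 1 -> [-8, -6, 6, 17, 29, 16]
Partition 3: pivot=16 at index 3 -> [-8, -6, 6, 16, 29, 17]
Partition 4: pivot=17 at index 4 -> [-8, -6, 6, 16, 17, 29]


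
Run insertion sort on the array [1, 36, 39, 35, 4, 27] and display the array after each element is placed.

First element 1 is already 'sorted'
Insert 36: shifted 0 elements -> [1, 36, 39, 35, 4, 27]
Insert 39: shifted 0 elements -> [1, 36, 39, 35, 4, 27]
Insert 35: shifted 2 elements -> [1, 35, 36, 39, 4, 27]
Insert 4: shifted 3 elements -> [1, 4, 35, 36, 39, 27]
Insert 27: shifted 3 elements -> [1, 4, 27, 35, 36, 39]


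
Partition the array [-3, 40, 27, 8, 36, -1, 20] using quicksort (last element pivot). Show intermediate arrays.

Partition 1: pivot=20 at index 3 -> [-3, 8, -1, 20, 36, 27, 40]
Partition 2: pivot=-1 at index 1 -> [-3, -1, 8, 20, 36, 27, 40]
Partition 3: pivot=40 at index 6 -> [-3, -1, 8, 20, 36, 27, 40]
Partition 4: pivot=27 at index 4 -> [-3, -1, 8, 20, 27, 36, 40]


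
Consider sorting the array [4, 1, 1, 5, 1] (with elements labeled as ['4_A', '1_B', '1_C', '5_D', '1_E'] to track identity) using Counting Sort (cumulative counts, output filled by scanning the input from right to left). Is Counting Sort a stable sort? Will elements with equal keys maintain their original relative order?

Trace Counting Sort on the labeled array (the key is the number; the letter only tracks identity):
  Counts for values 0..5: [0, 3, 0, 0, 1, 1]
  Cumulative counts: [0, 3, 3, 3, 4, 5]
  Scan right to left: place 1_E at output index 2
  Scan right to left: place 5_D at output index 4
  Scan right to left: place 1_C at output index 1
  Scan right to left: place 1_B at output index 0
  Scan right to left: place 4_A at output index 3
  Output: [1_B, 1_C, 1_E, 4_A, 5_D]
Equal keys:
  value 1: originally 1_B, 1_C, 1_E; after sorting 1_B, 1_C, 1_E -> order preserved
All equal keys kept their original relative order. Counting Sort is stable: scanning the input right to left with decreasing cumulative counts places later duplicates at later output positions.
Answer: Stable


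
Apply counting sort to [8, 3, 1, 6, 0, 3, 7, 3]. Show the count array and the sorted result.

Count array: [1, 1, 0, 3, 0, 0, 1, 1, 1]
(count[i] = number of elements equal to i)
Cumulative count: [1, 2, 2, 5, 5, 5, 6, 7, 8]
Sorted: [0, 1, 3, 3, 3, 6, 7, 8]


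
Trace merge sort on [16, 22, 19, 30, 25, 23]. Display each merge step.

Divide and conquer:
  Merge [22] + [19] -> [19, 22]
  Merge [16] + [19, 22] -> [16, 19, 22]
  Merge [25] + [23] -> [23, 25]
  Merge [30] + [23, 25] -> [23, 25, 30]
  Merge [16, 19, 22] + [23, 25, 30] -> [16, 19, 22, 23, 25, 30]


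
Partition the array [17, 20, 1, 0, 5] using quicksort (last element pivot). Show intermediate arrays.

Partition 1: pivot=5 at index 2 -> [1, 0, 5, 20, 17]
Partition 2: pivot=0 at index 0 -> [0, 1, 5, 20, 17]
Partition 3: pivot=17 at index 3 -> [0, 1, 5, 17, 20]


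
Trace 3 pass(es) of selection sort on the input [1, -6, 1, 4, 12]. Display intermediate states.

Pass 1: Select minimum -6 at index 1, swap -> [-6, 1, 1, 4, 12]
Pass 2: Select minimum 1 at index 1, swap -> [-6, 1, 1, 4, 12]
Pass 3: Select minimum 1 at index 2, swap -> [-6, 1, 1, 4, 12]


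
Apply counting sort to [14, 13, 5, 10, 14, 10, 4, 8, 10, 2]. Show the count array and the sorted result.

Count array: [0, 0, 1, 0, 1, 1, 0, 0, 1, 0, 3, 0, 0, 1, 2]
(count[i] = number of elements equal to i)
Cumulative count: [0, 0, 1, 1, 2, 3, 3, 3, 4, 4, 7, 7, 7, 8, 10]
Sorted: [2, 4, 5, 8, 10, 10, 10, 13, 14, 14]


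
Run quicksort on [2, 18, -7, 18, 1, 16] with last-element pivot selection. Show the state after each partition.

Partition 1: pivot=16 at index 3 -> [2, -7, 1, 16, 18, 18]
Partition 2: pivot=1 at index 1 -> [-7, 1, 2, 16, 18, 18]
Partition 3: pivot=18 at index 5 -> [-7, 1, 2, 16, 18, 18]


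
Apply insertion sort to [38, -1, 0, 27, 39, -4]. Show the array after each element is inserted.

First element 38 is already 'sorted'
Insert -1: shifted 1 elements -> [-1, 38, 0, 27, 39, -4]
Insert 0: shifted 1 elements -> [-1, 0, 38, 27, 39, -4]
Insert 27: shifted 1 elements -> [-1, 0, 27, 38, 39, -4]
Insert 39: shifted 0 elements -> [-1, 0, 27, 38, 39, -4]
Insert -4: shifted 5 elements -> [-4, -1, 0, 27, 38, 39]


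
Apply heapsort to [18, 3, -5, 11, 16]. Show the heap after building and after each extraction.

Build heap: [18, 16, -5, 11, 3]
Extract 18: [16, 11, -5, 3, 18]
Extract 16: [11, 3, -5, 16, 18]
Extract 11: [3, -5, 11, 16, 18]
Extract 3: [-5, 3, 11, 16, 18]


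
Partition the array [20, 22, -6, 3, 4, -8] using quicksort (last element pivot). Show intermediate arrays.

Partition 1: pivot=-8 at index 0 -> [-8, 22, -6, 3, 4, 20]
Partition 2: pivot=20 at index 4 -> [-8, -6, 3, 4, 20, 22]
Partition 3: pivot=4 at index 3 -> [-8, -6, 3, 4, 20, 22]
Partition 4: pivot=3 at index 2 -> [-8, -6, 3, 4, 20, 22]


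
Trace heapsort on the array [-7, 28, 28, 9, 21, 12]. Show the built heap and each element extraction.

Build heap: [28, 21, 28, 9, -7, 12]
Extract 28: [28, 21, 12, 9, -7, 28]
Extract 28: [21, 9, 12, -7, 28, 28]
Extract 21: [12, 9, -7, 21, 28, 28]
Extract 12: [9, -7, 12, 21, 28, 28]
Extract 9: [-7, 9, 12, 21, 28, 28]


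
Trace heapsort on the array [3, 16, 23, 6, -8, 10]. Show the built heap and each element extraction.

Build heap: [23, 16, 10, 6, -8, 3]
Extract 23: [16, 6, 10, 3, -8, 23]
Extract 16: [10, 6, -8, 3, 16, 23]
Extract 10: [6, 3, -8, 10, 16, 23]
Extract 6: [3, -8, 6, 10, 16, 23]
Extract 3: [-8, 3, 6, 10, 16, 23]


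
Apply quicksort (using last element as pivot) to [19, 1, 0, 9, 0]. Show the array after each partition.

Partition 1: pivot=0 at index 1 -> [0, 0, 19, 9, 1]
Partition 2: pivot=1 at index 2 -> [0, 0, 1, 9, 19]
Partition 3: pivot=19 at index 4 -> [0, 0, 1, 9, 19]


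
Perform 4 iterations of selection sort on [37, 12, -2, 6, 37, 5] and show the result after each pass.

Pass 1: Select minimum -2 at index 2, swap -> [-2, 12, 37, 6, 37, 5]
Pass 2: Select minimum 5 at index 5, swap -> [-2, 5, 37, 6, 37, 12]
Pass 3: Select minimum 6 at index 3, swap -> [-2, 5, 6, 37, 37, 12]
Pass 4: Select minimum 12 at index 5, swap -> [-2, 5, 6, 12, 37, 37]


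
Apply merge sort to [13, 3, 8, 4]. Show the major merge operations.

Divide and conquer:
  Merge [13] + [3] -> [3, 13]
  Merge [8] + [4] -> [4, 8]
  Merge [3, 13] + [4, 8] -> [3, 4, 8, 13]


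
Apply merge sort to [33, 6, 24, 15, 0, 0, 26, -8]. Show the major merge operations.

Divide and conquer:
  Merge [33] + [6] -> [6, 33]
  Merge [24] + [15] -> [15, 24]
  Merge [6, 33] + [15, 24] -> [6, 15, 24, 33]
  Merge [0] + [0] -> [0, 0]
  Merge [26] + [-8] -> [-8, 26]
  Merge [0, 0] + [-8, 26] -> [-8, 0, 0, 26]
  Merge [6, 15, 24, 33] + [-8, 0, 0, 26] -> [-8, 0, 0, 6, 15, 24, 26, 33]


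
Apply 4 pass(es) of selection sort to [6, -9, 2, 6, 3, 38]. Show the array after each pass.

Pass 1: Select minimum -9 at index 1, swap -> [-9, 6, 2, 6, 3, 38]
Pass 2: Select minimum 2 at index 2, swap -> [-9, 2, 6, 6, 3, 38]
Pass 3: Select minimum 3 at index 4, swap -> [-9, 2, 3, 6, 6, 38]
Pass 4: Select minimum 6 at index 3, swap -> [-9, 2, 3, 6, 6, 38]


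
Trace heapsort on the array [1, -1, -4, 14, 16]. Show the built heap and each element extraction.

Build heap: [16, 14, -4, 1, -1]
Extract 16: [14, 1, -4, -1, 16]
Extract 14: [1, -1, -4, 14, 16]
Extract 1: [-1, -4, 1, 14, 16]
Extract -1: [-4, -1, 1, 14, 16]


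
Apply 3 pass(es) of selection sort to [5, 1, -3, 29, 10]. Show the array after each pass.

Pass 1: Select minimum -3 at index 2, swap -> [-3, 1, 5, 29, 10]
Pass 2: Select minimum 1 at index 1, swap -> [-3, 1, 5, 29, 10]
Pass 3: Select minimum 5 at index 2, swap -> [-3, 1, 5, 29, 10]


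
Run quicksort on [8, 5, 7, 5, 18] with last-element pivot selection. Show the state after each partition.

Partition 1: pivot=18 at index 4 -> [8, 5, 7, 5, 18]
Partition 2: pivot=5 at index 1 -> [5, 5, 7, 8, 18]
Partition 3: pivot=8 at index 3 -> [5, 5, 7, 8, 18]


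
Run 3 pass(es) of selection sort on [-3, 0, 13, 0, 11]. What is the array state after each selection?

Pass 1: Select minimum -3 at index 0, swap -> [-3, 0, 13, 0, 11]
Pass 2: Select minimum 0 at index 1, swap -> [-3, 0, 13, 0, 11]
Pass 3: Select minimum 0 at index 3, swap -> [-3, 0, 0, 13, 11]


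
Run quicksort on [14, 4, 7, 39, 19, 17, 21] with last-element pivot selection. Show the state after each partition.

Partition 1: pivot=21 at index 5 -> [14, 4, 7, 19, 17, 21, 39]
Partition 2: pivot=17 at index 3 -> [14, 4, 7, 17, 19, 21, 39]
Partition 3: pivot=7 at index 1 -> [4, 7, 14, 17, 19, 21, 39]


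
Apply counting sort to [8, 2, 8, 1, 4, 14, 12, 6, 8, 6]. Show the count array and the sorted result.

Count array: [0, 1, 1, 0, 1, 0, 2, 0, 3, 0, 0, 0, 1, 0, 1]
(count[i] = number of elements equal to i)
Cumulative count: [0, 1, 2, 2, 3, 3, 5, 5, 8, 8, 8, 8, 9, 9, 10]
Sorted: [1, 2, 4, 6, 6, 8, 8, 8, 12, 14]


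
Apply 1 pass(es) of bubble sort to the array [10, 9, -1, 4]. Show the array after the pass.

After pass 1: [9, -1, 4, 10] (3 swaps)
Total swaps: 3


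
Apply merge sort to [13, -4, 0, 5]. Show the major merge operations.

Divide and conquer:
  Merge [13] + [-4] -> [-4, 13]
  Merge [0] + [5] -> [0, 5]
  Merge [-4, 13] + [0, 5] -> [-4, 0, 5, 13]


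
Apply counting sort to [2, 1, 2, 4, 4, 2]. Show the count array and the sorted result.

Count array: [0, 1, 3, 0, 2]
(count[i] = number of elements equal to i)
Cumulative count: [0, 1, 4, 4, 6]
Sorted: [1, 2, 2, 2, 4, 4]


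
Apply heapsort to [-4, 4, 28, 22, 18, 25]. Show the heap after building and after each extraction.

Build heap: [28, 22, 25, 4, 18, -4]
Extract 28: [25, 22, -4, 4, 18, 28]
Extract 25: [22, 18, -4, 4, 25, 28]
Extract 22: [18, 4, -4, 22, 25, 28]
Extract 18: [4, -4, 18, 22, 25, 28]
Extract 4: [-4, 4, 18, 22, 25, 28]


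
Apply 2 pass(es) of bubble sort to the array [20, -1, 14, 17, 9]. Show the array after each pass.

After pass 1: [-1, 14, 17, 9, 20] (4 swaps)
After pass 2: [-1, 14, 9, 17, 20] (1 swaps)
Total swaps: 5


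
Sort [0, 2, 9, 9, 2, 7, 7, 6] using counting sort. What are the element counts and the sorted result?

Count array: [1, 0, 2, 0, 0, 0, 1, 2, 0, 2]
(count[i] = number of elements equal to i)
Cumulative count: [1, 1, 3, 3, 3, 3, 4, 6, 6, 8]
Sorted: [0, 2, 2, 6, 7, 7, 9, 9]


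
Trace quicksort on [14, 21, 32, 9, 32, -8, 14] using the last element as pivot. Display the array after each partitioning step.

Partition 1: pivot=14 at index 3 -> [14, 9, -8, 14, 32, 32, 21]
Partition 2: pivot=-8 at index 0 -> [-8, 9, 14, 14, 32, 32, 21]
Partition 3: pivot=14 at index 2 -> [-8, 9, 14, 14, 32, 32, 21]
Partition 4: pivot=21 at index 4 -> [-8, 9, 14, 14, 21, 32, 32]
Partition 5: pivot=32 at index 6 -> [-8, 9, 14, 14, 21, 32, 32]


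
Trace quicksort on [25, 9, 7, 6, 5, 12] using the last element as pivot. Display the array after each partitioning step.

Partition 1: pivot=12 at index 4 -> [9, 7, 6, 5, 12, 25]
Partition 2: pivot=5 at index 0 -> [5, 7, 6, 9, 12, 25]
Partition 3: pivot=9 at index 3 -> [5, 7, 6, 9, 12, 25]
Partition 4: pivot=6 at index 1 -> [5, 6, 7, 9, 12, 25]


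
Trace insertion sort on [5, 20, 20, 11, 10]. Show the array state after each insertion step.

First element 5 is already 'sorted'
Insert 20: shifted 0 elements -> [5, 20, 20, 11, 10]
Insert 20: shifted 0 elements -> [5, 20, 20, 11, 10]
Insert 11: shifted 2 elements -> [5, 11, 20, 20, 10]
Insert 10: shifted 3 elements -> [5, 10, 11, 20, 20]


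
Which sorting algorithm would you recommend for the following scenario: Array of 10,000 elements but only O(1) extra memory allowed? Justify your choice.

Best choice: Heapsort
Reason: Heapsort rearranges the array in place using O(1) auxiliary space and still guarantees O(n log n) time; quicksort partitions in place but needs Theta(log n) stack space for recursion (O(n) in the worst case), and mergesort requires O(n) auxiliary space


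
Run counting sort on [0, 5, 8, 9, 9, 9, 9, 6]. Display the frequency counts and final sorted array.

Count array: [1, 0, 0, 0, 0, 1, 1, 0, 1, 4]
(count[i] = number of elements equal to i)
Cumulative count: [1, 1, 1, 1, 1, 2, 3, 3, 4, 8]
Sorted: [0, 5, 6, 8, 9, 9, 9, 9]


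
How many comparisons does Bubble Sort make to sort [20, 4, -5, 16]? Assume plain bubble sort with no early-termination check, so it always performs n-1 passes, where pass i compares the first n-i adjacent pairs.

Pass 1: compare adjacent pairs (0,1)..(2,3) = 3 comparison(s), 3 swap(s) -> [4, -5, 16, 20]
Pass 2: compare adjacent pairs (0,1)..(1,2) = 2 comparison(s), 1 swap(s) -> [-5, 4, 16, 20]
Pass 3: compare adjacent pairs (0,1)..(0,1) = 1 comparison(s), 0 swap(s) -> [-5, 4, 16, 20]
Total comparisons: 3 + 2 + 1 = 6


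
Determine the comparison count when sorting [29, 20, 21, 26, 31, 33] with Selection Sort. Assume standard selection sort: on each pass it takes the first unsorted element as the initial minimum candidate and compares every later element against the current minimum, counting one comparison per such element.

Pass 1: scan indices 1..5 for the minimum = 5 comparison(s); min is 20, place at index 0 -> [20, 29, 21, 26, 31, 33]
Pass 2: scan indices 2..5 for the minimum = 4 comparison(s); min is 21, place at index 1 -> [20, 21, 29, 26, 31, 33]
Pass 3: scan indices 3..5 for the minimum = 3 comparison(s); min is 26, place at index 2 -> [20, 21, 26, 29, 31, 33]
Pass 4: scan indices 4..5 for the minimum = 2 comparison(s); min is 29, place at index 3 -> [20, 21, 26, 29, 31, 33]
Pass 5: scan indices 5..5 for the minimum = 1 comparison(s); min is 31, place at index 4 -> [20, 21, 26, 29, 31, 33]
Selection sort always scans the whole unsorted suffix, so the count is (n-1) + (n-2) + ... + 1 = n(n-1)/2 = 6*5/2 = 15 regardless of the input order.
Total comparisons: 5 + 4 + 3 + 2 + 1 = 15


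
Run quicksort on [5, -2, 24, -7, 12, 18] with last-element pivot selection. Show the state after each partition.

Partition 1: pivot=18 at index 4 -> [5, -2, -7, 12, 18, 24]
Partition 2: pivot=12 at index 3 -> [5, -2, -7, 12, 18, 24]
Partition 3: pivot=-7 at index 0 -> [-7, -2, 5, 12, 18, 24]
Partition 4: pivot=5 at index 2 -> [-7, -2, 5, 12, 18, 24]


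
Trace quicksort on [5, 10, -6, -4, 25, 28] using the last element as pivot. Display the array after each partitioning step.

Partition 1: pivot=28 at index 5 -> [5, 10, -6, -4, 25, 28]
Partition 2: pivot=25 at index 4 -> [5, 10, -6, -4, 25, 28]
Partition 3: pivot=-4 at index 1 -> [-6, -4, 5, 10, 25, 28]
Partition 4: pivot=10 at index 3 -> [-6, -4, 5, 10, 25, 28]


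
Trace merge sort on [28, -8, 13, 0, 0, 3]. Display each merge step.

Divide and conquer:
  Merge [-8] + [13] -> [-8, 13]
  Merge [28] + [-8, 13] -> [-8, 13, 28]
  Merge [0] + [3] -> [0, 3]
  Merge [0] + [0, 3] -> [0, 0, 3]
  Merge [-8, 13, 28] + [0, 0, 3] -> [-8, 0, 0, 3, 13, 28]


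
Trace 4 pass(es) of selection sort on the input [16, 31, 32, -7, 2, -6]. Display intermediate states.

Pass 1: Select minimum -7 at index 3, swap -> [-7, 31, 32, 16, 2, -6]
Pass 2: Select minimum -6 at index 5, swap -> [-7, -6, 32, 16, 2, 31]
Pass 3: Select minimum 2 at index 4, swap -> [-7, -6, 2, 16, 32, 31]
Pass 4: Select minimum 16 at index 3, swap -> [-7, -6, 2, 16, 32, 31]


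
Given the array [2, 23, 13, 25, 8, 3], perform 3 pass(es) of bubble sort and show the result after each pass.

After pass 1: [2, 13, 23, 8, 3, 25] (3 swaps)
After pass 2: [2, 13, 8, 3, 23, 25] (2 swaps)
After pass 3: [2, 8, 3, 13, 23, 25] (2 swaps)
Total swaps: 7


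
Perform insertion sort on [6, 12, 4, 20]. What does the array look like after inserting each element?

First element 6 is already 'sorted'
Insert 12: shifted 0 elements -> [6, 12, 4, 20]
Insert 4: shifted 2 elements -> [4, 6, 12, 20]
Insert 20: shifted 0 elements -> [4, 6, 12, 20]


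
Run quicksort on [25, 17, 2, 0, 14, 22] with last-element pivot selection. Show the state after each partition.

Partition 1: pivot=22 at index 4 -> [17, 2, 0, 14, 22, 25]
Partition 2: pivot=14 at index 2 -> [2, 0, 14, 17, 22, 25]
Partition 3: pivot=0 at index 0 -> [0, 2, 14, 17, 22, 25]


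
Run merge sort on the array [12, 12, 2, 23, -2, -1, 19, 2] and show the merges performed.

Divide and conquer:
  Merge [12] + [12] -> [12, 12]
  Merge [2] + [23] -> [2, 23]
  Merge [12, 12] + [2, 23] -> [2, 12, 12, 23]
  Merge [-2] + [-1] -> [-2, -1]
  Merge [19] + [2] -> [2, 19]
  Merge [-2, -1] + [2, 19] -> [-2, -1, 2, 19]
  Merge [2, 12, 12, 23] + [-2, -1, 2, 19] -> [-2, -1, 2, 2, 12, 12, 19, 23]


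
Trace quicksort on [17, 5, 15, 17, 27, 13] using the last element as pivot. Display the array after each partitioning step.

Partition 1: pivot=13 at index 1 -> [5, 13, 15, 17, 27, 17]
Partition 2: pivot=17 at index 4 -> [5, 13, 15, 17, 17, 27]
Partition 3: pivot=17 at index 3 -> [5, 13, 15, 17, 17, 27]


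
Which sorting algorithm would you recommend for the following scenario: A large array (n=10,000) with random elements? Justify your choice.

Best choice: Quicksort or Mergesort
Reason: Both have O(n log n) average case; quicksort has lower constant factors


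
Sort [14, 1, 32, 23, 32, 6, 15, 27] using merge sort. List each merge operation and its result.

Divide and conquer:
  Merge [14] + [1] -> [1, 14]
  Merge [32] + [23] -> [23, 32]
  Merge [1, 14] + [23, 32] -> [1, 14, 23, 32]
  Merge [32] + [6] -> [6, 32]
  Merge [15] + [27] -> [15, 27]
  Merge [6, 32] + [15, 27] -> [6, 15, 27, 32]
  Merge [1, 14, 23, 32] + [6, 15, 27, 32] -> [1, 6, 14, 15, 23, 27, 32, 32]


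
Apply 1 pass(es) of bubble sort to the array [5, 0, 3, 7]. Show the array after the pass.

After pass 1: [0, 3, 5, 7] (2 swaps)
Total swaps: 2


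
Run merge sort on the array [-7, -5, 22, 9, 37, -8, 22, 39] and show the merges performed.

Divide and conquer:
  Merge [-7] + [-5] -> [-7, -5]
  Merge [22] + [9] -> [9, 22]
  Merge [-7, -5] + [9, 22] -> [-7, -5, 9, 22]
  Merge [37] + [-8] -> [-8, 37]
  Merge [22] + [39] -> [22, 39]
  Merge [-8, 37] + [22, 39] -> [-8, 22, 37, 39]
  Merge [-7, -5, 9, 22] + [-8, 22, 37, 39] -> [-8, -7, -5, 9, 22, 22, 37, 39]


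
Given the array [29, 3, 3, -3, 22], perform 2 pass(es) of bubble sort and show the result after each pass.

After pass 1: [3, 3, -3, 22, 29] (4 swaps)
After pass 2: [3, -3, 3, 22, 29] (1 swaps)
Total swaps: 5


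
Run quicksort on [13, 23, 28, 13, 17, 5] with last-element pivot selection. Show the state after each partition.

Partition 1: pivot=5 at index 0 -> [5, 23, 28, 13, 17, 13]
Partition 2: pivot=13 at index 2 -> [5, 13, 13, 23, 17, 28]
Partition 3: pivot=28 at index 5 -> [5, 13, 13, 23, 17, 28]
Partition 4: pivot=17 at index 3 -> [5, 13, 13, 17, 23, 28]


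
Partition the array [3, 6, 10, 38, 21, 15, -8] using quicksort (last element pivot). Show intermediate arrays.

Partition 1: pivot=-8 at index 0 -> [-8, 6, 10, 38, 21, 15, 3]
Partition 2: pivot=3 at index 1 -> [-8, 3, 10, 38, 21, 15, 6]
Partition 3: pivot=6 at index 2 -> [-8, 3, 6, 38, 21, 15, 10]
Partition 4: pivot=10 at index 3 -> [-8, 3, 6, 10, 21, 15, 38]
Partition 5: pivot=38 at index 6 -> [-8, 3, 6, 10, 21, 15, 38]
Partition 6: pivot=15 at index 4 -> [-8, 3, 6, 10, 15, 21, 38]


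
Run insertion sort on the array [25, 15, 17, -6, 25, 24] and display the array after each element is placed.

First element 25 is already 'sorted'
Insert 15: shifted 1 elements -> [15, 25, 17, -6, 25, 24]
Insert 17: shifted 1 elements -> [15, 17, 25, -6, 25, 24]
Insert -6: shifted 3 elements -> [-6, 15, 17, 25, 25, 24]
Insert 25: shifted 0 elements -> [-6, 15, 17, 25, 25, 24]
Insert 24: shifted 2 elements -> [-6, 15, 17, 24, 25, 25]


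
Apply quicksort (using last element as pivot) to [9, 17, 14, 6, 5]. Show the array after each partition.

Partition 1: pivot=5 at index 0 -> [5, 17, 14, 6, 9]
Partition 2: pivot=9 at index 2 -> [5, 6, 9, 17, 14]
Partition 3: pivot=14 at index 3 -> [5, 6, 9, 14, 17]


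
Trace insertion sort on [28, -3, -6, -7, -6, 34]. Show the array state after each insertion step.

First element 28 is already 'sorted'
Insert -3: shifted 1 elements -> [-3, 28, -6, -7, -6, 34]
Insert -6: shifted 2 elements -> [-6, -3, 28, -7, -6, 34]
Insert -7: shifted 3 elements -> [-7, -6, -3, 28, -6, 34]
Insert -6: shifted 2 elements -> [-7, -6, -6, -3, 28, 34]
Insert 34: shifted 0 elements -> [-7, -6, -6, -3, 28, 34]


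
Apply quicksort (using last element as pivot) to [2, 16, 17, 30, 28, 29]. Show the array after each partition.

Partition 1: pivot=29 at index 4 -> [2, 16, 17, 28, 29, 30]
Partition 2: pivot=28 at index 3 -> [2, 16, 17, 28, 29, 30]
Partition 3: pivot=17 at index 2 -> [2, 16, 17, 28, 29, 30]
Partition 4: pivot=16 at index 1 -> [2, 16, 17, 28, 29, 30]


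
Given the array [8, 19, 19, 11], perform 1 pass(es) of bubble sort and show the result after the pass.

After pass 1: [8, 19, 11, 19] (1 swaps)
Total swaps: 1


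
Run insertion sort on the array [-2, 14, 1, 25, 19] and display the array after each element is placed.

First element -2 is already 'sorted'
Insert 14: shifted 0 elements -> [-2, 14, 1, 25, 19]
Insert 1: shifted 1 elements -> [-2, 1, 14, 25, 19]
Insert 25: shifted 0 elements -> [-2, 1, 14, 25, 19]
Insert 19: shifted 1 elements -> [-2, 1, 14, 19, 25]


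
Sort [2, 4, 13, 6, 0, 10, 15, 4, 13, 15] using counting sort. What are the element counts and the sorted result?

Count array: [1, 0, 1, 0, 2, 0, 1, 0, 0, 0, 1, 0, 0, 2, 0, 2]
(count[i] = number of elements equal to i)
Cumulative count: [1, 1, 2, 2, 4, 4, 5, 5, 5, 5, 6, 6, 6, 8, 8, 10]
Sorted: [0, 2, 4, 4, 6, 10, 13, 13, 15, 15]


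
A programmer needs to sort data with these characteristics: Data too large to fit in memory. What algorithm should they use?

Best choice: External merge sort
Reason: Minimizes disk I/O by sequential reads/writes


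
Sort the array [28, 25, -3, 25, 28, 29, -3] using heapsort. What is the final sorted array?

Build heap: [29, 28, 28, 25, 25, -3, -3]
Extract 29: [28, 25, 28, -3, 25, -3, 29]
Extract 28: [28, 25, -3, -3, 25, 28, 29]
Extract 28: [25, 25, -3, -3, 28, 28, 29]
Extract 25: [25, -3, -3, 25, 28, 28, 29]
Extract 25: [-3, -3, 25, 25, 28, 28, 29]
Extract -3: [-3, -3, 25, 25, 28, 28, 29]


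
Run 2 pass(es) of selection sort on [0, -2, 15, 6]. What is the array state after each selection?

Pass 1: Select minimum -2 at index 1, swap -> [-2, 0, 15, 6]
Pass 2: Select minimum 0 at index 1, swap -> [-2, 0, 15, 6]


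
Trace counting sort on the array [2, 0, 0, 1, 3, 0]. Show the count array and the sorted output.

Count array: [3, 1, 1, 1]
(count[i] = number of elements equal to i)
Cumulative count: [3, 4, 5, 6]
Sorted: [0, 0, 0, 1, 2, 3]


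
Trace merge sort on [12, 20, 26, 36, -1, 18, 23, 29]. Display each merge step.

Divide and conquer:
  Merge [12] + [20] -> [12, 20]
  Merge [26] + [36] -> [26, 36]
  Merge [12, 20] + [26, 36] -> [12, 20, 26, 36]
  Merge [-1] + [18] -> [-1, 18]
  Merge [23] + [29] -> [23, 29]
  Merge [-1, 18] + [23, 29] -> [-1, 18, 23, 29]
  Merge [12, 20, 26, 36] + [-1, 18, 23, 29] -> [-1, 12, 18, 20, 23, 26, 29, 36]


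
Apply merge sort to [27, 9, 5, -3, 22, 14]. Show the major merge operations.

Divide and conquer:
  Merge [9] + [5] -> [5, 9]
  Merge [27] + [5, 9] -> [5, 9, 27]
  Merge [22] + [14] -> [14, 22]
  Merge [-3] + [14, 22] -> [-3, 14, 22]
  Merge [5, 9, 27] + [-3, 14, 22] -> [-3, 5, 9, 14, 22, 27]


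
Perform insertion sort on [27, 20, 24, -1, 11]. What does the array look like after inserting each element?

First element 27 is already 'sorted'
Insert 20: shifted 1 elements -> [20, 27, 24, -1, 11]
Insert 24: shifted 1 elements -> [20, 24, 27, -1, 11]
Insert -1: shifted 3 elements -> [-1, 20, 24, 27, 11]
Insert 11: shifted 3 elements -> [-1, 11, 20, 24, 27]


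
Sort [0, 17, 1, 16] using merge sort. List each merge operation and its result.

Divide and conquer:
  Merge [0] + [17] -> [0, 17]
  Merge [1] + [16] -> [1, 16]
  Merge [0, 17] + [1, 16] -> [0, 1, 16, 17]


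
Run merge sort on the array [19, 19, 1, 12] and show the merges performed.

Divide and conquer:
  Merge [19] + [19] -> [19, 19]
  Merge [1] + [12] -> [1, 12]
  Merge [19, 19] + [1, 12] -> [1, 12, 19, 19]


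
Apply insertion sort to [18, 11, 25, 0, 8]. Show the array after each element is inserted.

First element 18 is already 'sorted'
Insert 11: shifted 1 elements -> [11, 18, 25, 0, 8]
Insert 25: shifted 0 elements -> [11, 18, 25, 0, 8]
Insert 0: shifted 3 elements -> [0, 11, 18, 25, 8]
Insert 8: shifted 3 elements -> [0, 8, 11, 18, 25]


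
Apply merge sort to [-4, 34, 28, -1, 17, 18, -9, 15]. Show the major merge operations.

Divide and conquer:
  Merge [-4] + [34] -> [-4, 34]
  Merge [28] + [-1] -> [-1, 28]
  Merge [-4, 34] + [-1, 28] -> [-4, -1, 28, 34]
  Merge [17] + [18] -> [17, 18]
  Merge [-9] + [15] -> [-9, 15]
  Merge [17, 18] + [-9, 15] -> [-9, 15, 17, 18]
  Merge [-4, -1, 28, 34] + [-9, 15, 17, 18] -> [-9, -4, -1, 15, 17, 18, 28, 34]


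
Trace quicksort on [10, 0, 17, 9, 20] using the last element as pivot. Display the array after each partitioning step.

Partition 1: pivot=20 at index 4 -> [10, 0, 17, 9, 20]
Partition 2: pivot=9 at index 1 -> [0, 9, 17, 10, 20]
Partition 3: pivot=10 at index 2 -> [0, 9, 10, 17, 20]


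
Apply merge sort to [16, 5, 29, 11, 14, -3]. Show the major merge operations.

Divide and conquer:
  Merge [5] + [29] -> [5, 29]
  Merge [16] + [5, 29] -> [5, 16, 29]
  Merge [14] + [-3] -> [-3, 14]
  Merge [11] + [-3, 14] -> [-3, 11, 14]
  Merge [5, 16, 29] + [-3, 11, 14] -> [-3, 5, 11, 14, 16, 29]


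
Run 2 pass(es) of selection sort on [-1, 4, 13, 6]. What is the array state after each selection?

Pass 1: Select minimum -1 at index 0, swap -> [-1, 4, 13, 6]
Pass 2: Select minimum 4 at index 1, swap -> [-1, 4, 13, 6]


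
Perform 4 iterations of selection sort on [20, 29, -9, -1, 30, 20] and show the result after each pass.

Pass 1: Select minimum -9 at index 2, swap -> [-9, 29, 20, -1, 30, 20]
Pass 2: Select minimum -1 at index 3, swap -> [-9, -1, 20, 29, 30, 20]
Pass 3: Select minimum 20 at index 2, swap -> [-9, -1, 20, 29, 30, 20]
Pass 4: Select minimum 20 at index 5, swap -> [-9, -1, 20, 20, 30, 29]


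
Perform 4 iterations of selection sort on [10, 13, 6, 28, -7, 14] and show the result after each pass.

Pass 1: Select minimum -7 at index 4, swap -> [-7, 13, 6, 28, 10, 14]
Pass 2: Select minimum 6 at index 2, swap -> [-7, 6, 13, 28, 10, 14]
Pass 3: Select minimum 10 at index 4, swap -> [-7, 6, 10, 28, 13, 14]
Pass 4: Select minimum 13 at index 4, swap -> [-7, 6, 10, 13, 28, 14]


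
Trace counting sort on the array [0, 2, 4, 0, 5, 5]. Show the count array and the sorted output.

Count array: [2, 0, 1, 0, 1, 2]
(count[i] = number of elements equal to i)
Cumulative count: [2, 2, 3, 3, 4, 6]
Sorted: [0, 0, 2, 4, 5, 5]


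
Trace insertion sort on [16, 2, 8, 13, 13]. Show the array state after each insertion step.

First element 16 is already 'sorted'
Insert 2: shifted 1 elements -> [2, 16, 8, 13, 13]
Insert 8: shifted 1 elements -> [2, 8, 16, 13, 13]
Insert 13: shifted 1 elements -> [2, 8, 13, 16, 13]
Insert 13: shifted 1 elements -> [2, 8, 13, 13, 16]


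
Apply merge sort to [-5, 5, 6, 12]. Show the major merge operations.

Divide and conquer:
  Merge [-5] + [5] -> [-5, 5]
  Merge [6] + [12] -> [6, 12]
  Merge [-5, 5] + [6, 12] -> [-5, 5, 6, 12]


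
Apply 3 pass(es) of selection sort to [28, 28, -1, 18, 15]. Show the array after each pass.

Pass 1: Select minimum -1 at index 2, swap -> [-1, 28, 28, 18, 15]
Pass 2: Select minimum 15 at index 4, swap -> [-1, 15, 28, 18, 28]
Pass 3: Select minimum 18 at index 3, swap -> [-1, 15, 18, 28, 28]


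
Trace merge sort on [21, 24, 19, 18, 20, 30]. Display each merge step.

Divide and conquer:
  Merge [24] + [19] -> [19, 24]
  Merge [21] + [19, 24] -> [19, 21, 24]
  Merge [20] + [30] -> [20, 30]
  Merge [18] + [20, 30] -> [18, 20, 30]
  Merge [19, 21, 24] + [18, 20, 30] -> [18, 19, 20, 21, 24, 30]


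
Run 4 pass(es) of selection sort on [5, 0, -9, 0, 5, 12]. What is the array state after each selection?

Pass 1: Select minimum -9 at index 2, swap -> [-9, 0, 5, 0, 5, 12]
Pass 2: Select minimum 0 at index 1, swap -> [-9, 0, 5, 0, 5, 12]
Pass 3: Select minimum 0 at index 3, swap -> [-9, 0, 0, 5, 5, 12]
Pass 4: Select minimum 5 at index 3, swap -> [-9, 0, 0, 5, 5, 12]


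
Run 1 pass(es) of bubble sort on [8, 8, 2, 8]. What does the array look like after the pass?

After pass 1: [8, 2, 8, 8] (1 swaps)
Total swaps: 1


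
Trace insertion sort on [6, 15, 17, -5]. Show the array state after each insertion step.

First element 6 is already 'sorted'
Insert 15: shifted 0 elements -> [6, 15, 17, -5]
Insert 17: shifted 0 elements -> [6, 15, 17, -5]
Insert -5: shifted 3 elements -> [-5, 6, 15, 17]


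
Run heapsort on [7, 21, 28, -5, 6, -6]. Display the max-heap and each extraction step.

Build heap: [28, 21, 7, -5, 6, -6]
Extract 28: [21, 6, 7, -5, -6, 28]
Extract 21: [7, 6, -6, -5, 21, 28]
Extract 7: [6, -5, -6, 7, 21, 28]
Extract 6: [-5, -6, 6, 7, 21, 28]
Extract -5: [-6, -5, 6, 7, 21, 28]


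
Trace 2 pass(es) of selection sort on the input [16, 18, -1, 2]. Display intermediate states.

Pass 1: Select minimum -1 at index 2, swap -> [-1, 18, 16, 2]
Pass 2: Select minimum 2 at index 3, swap -> [-1, 2, 16, 18]


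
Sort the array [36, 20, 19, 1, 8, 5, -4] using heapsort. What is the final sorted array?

Build heap: [36, 20, 19, 1, 8, 5, -4]
Extract 36: [20, 8, 19, 1, -4, 5, 36]
Extract 20: [19, 8, 5, 1, -4, 20, 36]
Extract 19: [8, 1, 5, -4, 19, 20, 36]
Extract 8: [5, 1, -4, 8, 19, 20, 36]
Extract 5: [1, -4, 5, 8, 19, 20, 36]
Extract 1: [-4, 1, 5, 8, 19, 20, 36]


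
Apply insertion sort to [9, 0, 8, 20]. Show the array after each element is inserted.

First element 9 is already 'sorted'
Insert 0: shifted 1 elements -> [0, 9, 8, 20]
Insert 8: shifted 1 elements -> [0, 8, 9, 20]
Insert 20: shifted 0 elements -> [0, 8, 9, 20]


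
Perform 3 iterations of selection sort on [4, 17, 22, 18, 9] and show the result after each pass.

Pass 1: Select minimum 4 at index 0, swap -> [4, 17, 22, 18, 9]
Pass 2: Select minimum 9 at index 4, swap -> [4, 9, 22, 18, 17]
Pass 3: Select minimum 17 at index 4, swap -> [4, 9, 17, 18, 22]


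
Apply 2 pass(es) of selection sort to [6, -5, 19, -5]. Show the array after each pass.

Pass 1: Select minimum -5 at index 1, swap -> [-5, 6, 19, -5]
Pass 2: Select minimum -5 at index 3, swap -> [-5, -5, 19, 6]


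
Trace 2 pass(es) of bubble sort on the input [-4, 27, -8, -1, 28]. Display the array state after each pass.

After pass 1: [-4, -8, -1, 27, 28] (2 swaps)
After pass 2: [-8, -4, -1, 27, 28] (1 swaps)
Total swaps: 3


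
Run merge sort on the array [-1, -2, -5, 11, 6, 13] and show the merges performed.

Divide and conquer:
  Merge [-2] + [-5] -> [-5, -2]
  Merge [-1] + [-5, -2] -> [-5, -2, -1]
  Merge [6] + [13] -> [6, 13]
  Merge [11] + [6, 13] -> [6, 11, 13]
  Merge [-5, -2, -1] + [6, 11, 13] -> [-5, -2, -1, 6, 11, 13]


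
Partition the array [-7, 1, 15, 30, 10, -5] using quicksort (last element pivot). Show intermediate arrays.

Partition 1: pivot=-5 at index 1 -> [-7, -5, 15, 30, 10, 1]
Partition 2: pivot=1 at index 2 -> [-7, -5, 1, 30, 10, 15]
Partition 3: pivot=15 at index 4 -> [-7, -5, 1, 10, 15, 30]


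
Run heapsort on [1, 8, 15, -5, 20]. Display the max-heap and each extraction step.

Build heap: [20, 8, 15, -5, 1]
Extract 20: [15, 8, 1, -5, 20]
Extract 15: [8, -5, 1, 15, 20]
Extract 8: [1, -5, 8, 15, 20]
Extract 1: [-5, 1, 8, 15, 20]


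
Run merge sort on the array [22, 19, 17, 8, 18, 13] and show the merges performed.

Divide and conquer:
  Merge [19] + [17] -> [17, 19]
  Merge [22] + [17, 19] -> [17, 19, 22]
  Merge [18] + [13] -> [13, 18]
  Merge [8] + [13, 18] -> [8, 13, 18]
  Merge [17, 19, 22] + [8, 13, 18] -> [8, 13, 17, 18, 19, 22]


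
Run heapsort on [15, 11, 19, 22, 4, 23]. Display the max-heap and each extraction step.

Build heap: [23, 22, 19, 11, 4, 15]
Extract 23: [22, 15, 19, 11, 4, 23]
Extract 22: [19, 15, 4, 11, 22, 23]
Extract 19: [15, 11, 4, 19, 22, 23]
Extract 15: [11, 4, 15, 19, 22, 23]
Extract 11: [4, 11, 15, 19, 22, 23]


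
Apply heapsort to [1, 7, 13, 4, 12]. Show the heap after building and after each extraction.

Build heap: [13, 12, 1, 4, 7]
Extract 13: [12, 7, 1, 4, 13]
Extract 12: [7, 4, 1, 12, 13]
Extract 7: [4, 1, 7, 12, 13]
Extract 4: [1, 4, 7, 12, 13]


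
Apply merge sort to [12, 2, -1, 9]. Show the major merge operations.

Divide and conquer:
  Merge [12] + [2] -> [2, 12]
  Merge [-1] + [9] -> [-1, 9]
  Merge [2, 12] + [-1, 9] -> [-1, 2, 9, 12]


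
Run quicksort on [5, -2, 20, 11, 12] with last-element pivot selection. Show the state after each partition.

Partition 1: pivot=12 at index 3 -> [5, -2, 11, 12, 20]
Partition 2: pivot=11 at index 2 -> [5, -2, 11, 12, 20]
Partition 3: pivot=-2 at index 0 -> [-2, 5, 11, 12, 20]


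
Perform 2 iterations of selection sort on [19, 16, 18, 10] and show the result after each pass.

Pass 1: Select minimum 10 at index 3, swap -> [10, 16, 18, 19]
Pass 2: Select minimum 16 at index 1, swap -> [10, 16, 18, 19]


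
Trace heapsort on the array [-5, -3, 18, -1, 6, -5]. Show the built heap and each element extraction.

Build heap: [18, 6, -5, -1, -3, -5]
Extract 18: [6, -1, -5, -5, -3, 18]
Extract 6: [-1, -3, -5, -5, 6, 18]
Extract -1: [-3, -5, -5, -1, 6, 18]
Extract -3: [-5, -5, -3, -1, 6, 18]
Extract -5: [-5, -5, -3, -1, 6, 18]


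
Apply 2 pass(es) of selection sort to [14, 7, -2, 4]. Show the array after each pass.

Pass 1: Select minimum -2 at index 2, swap -> [-2, 7, 14, 4]
Pass 2: Select minimum 4 at index 3, swap -> [-2, 4, 14, 7]


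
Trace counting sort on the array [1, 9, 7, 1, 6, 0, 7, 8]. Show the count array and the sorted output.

Count array: [1, 2, 0, 0, 0, 0, 1, 2, 1, 1]
(count[i] = number of elements equal to i)
Cumulative count: [1, 3, 3, 3, 3, 3, 4, 6, 7, 8]
Sorted: [0, 1, 1, 6, 7, 7, 8, 9]


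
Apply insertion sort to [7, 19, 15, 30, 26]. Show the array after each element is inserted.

First element 7 is already 'sorted'
Insert 19: shifted 0 elements -> [7, 19, 15, 30, 26]
Insert 15: shifted 1 elements -> [7, 15, 19, 30, 26]
Insert 30: shifted 0 elements -> [7, 15, 19, 30, 26]
Insert 26: shifted 1 elements -> [7, 15, 19, 26, 30]
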